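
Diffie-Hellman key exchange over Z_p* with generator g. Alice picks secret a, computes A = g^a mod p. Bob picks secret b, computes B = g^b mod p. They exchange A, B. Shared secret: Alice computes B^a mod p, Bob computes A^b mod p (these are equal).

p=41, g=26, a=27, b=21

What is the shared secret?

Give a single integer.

Answer: 7

Derivation:
A = 26^27 mod 41  (bits of 27 = 11011)
  bit 0 = 1: r = r^2 * 26 mod 41 = 1^2 * 26 = 1*26 = 26
  bit 1 = 1: r = r^2 * 26 mod 41 = 26^2 * 26 = 20*26 = 28
  bit 2 = 0: r = r^2 mod 41 = 28^2 = 5
  bit 3 = 1: r = r^2 * 26 mod 41 = 5^2 * 26 = 25*26 = 35
  bit 4 = 1: r = r^2 * 26 mod 41 = 35^2 * 26 = 36*26 = 34
  -> A = 34
B = 26^21 mod 41  (bits of 21 = 10101)
  bit 0 = 1: r = r^2 * 26 mod 41 = 1^2 * 26 = 1*26 = 26
  bit 1 = 0: r = r^2 mod 41 = 26^2 = 20
  bit 2 = 1: r = r^2 * 26 mod 41 = 20^2 * 26 = 31*26 = 27
  bit 3 = 0: r = r^2 mod 41 = 27^2 = 32
  bit 4 = 1: r = r^2 * 26 mod 41 = 32^2 * 26 = 40*26 = 15
  -> B = 15
s = B^a = 15^27 mod 41  (bits of 27 = 11011)
  bit 0 = 1: r = r^2 * 15 mod 41 = 1^2 * 15 = 1*15 = 15
  bit 1 = 1: r = r^2 * 15 mod 41 = 15^2 * 15 = 20*15 = 13
  bit 2 = 0: r = r^2 mod 41 = 13^2 = 5
  bit 3 = 1: r = r^2 * 15 mod 41 = 5^2 * 15 = 25*15 = 6
  bit 4 = 1: r = r^2 * 15 mod 41 = 6^2 * 15 = 36*15 = 7
  -> s = B^a = 7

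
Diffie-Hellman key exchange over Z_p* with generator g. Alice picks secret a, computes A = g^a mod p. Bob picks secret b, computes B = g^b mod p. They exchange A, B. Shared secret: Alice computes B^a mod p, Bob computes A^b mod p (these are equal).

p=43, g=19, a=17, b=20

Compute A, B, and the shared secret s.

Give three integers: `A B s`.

Answer: 18 9 31

Derivation:
A = 19^17 mod 43  (bits of 17 = 10001)
  bit 0 = 1: r = r^2 * 19 mod 43 = 1^2 * 19 = 1*19 = 19
  bit 1 = 0: r = r^2 mod 43 = 19^2 = 17
  bit 2 = 0: r = r^2 mod 43 = 17^2 = 31
  bit 3 = 0: r = r^2 mod 43 = 31^2 = 15
  bit 4 = 1: r = r^2 * 19 mod 43 = 15^2 * 19 = 10*19 = 18
  -> A = 18
B = 19^20 mod 43  (bits of 20 = 10100)
  bit 0 = 1: r = r^2 * 19 mod 43 = 1^2 * 19 = 1*19 = 19
  bit 1 = 0: r = r^2 mod 43 = 19^2 = 17
  bit 2 = 1: r = r^2 * 19 mod 43 = 17^2 * 19 = 31*19 = 30
  bit 3 = 0: r = r^2 mod 43 = 30^2 = 40
  bit 4 = 0: r = r^2 mod 43 = 40^2 = 9
  -> B = 9
s = B^a = 9^17 mod 43  (bits of 17 = 10001)
  bit 0 = 1: r = r^2 * 9 mod 43 = 1^2 * 9 = 1*9 = 9
  bit 1 = 0: r = r^2 mod 43 = 9^2 = 38
  bit 2 = 0: r = r^2 mod 43 = 38^2 = 25
  bit 3 = 0: r = r^2 mod 43 = 25^2 = 23
  bit 4 = 1: r = r^2 * 9 mod 43 = 23^2 * 9 = 13*9 = 31
  -> s = B^a = 31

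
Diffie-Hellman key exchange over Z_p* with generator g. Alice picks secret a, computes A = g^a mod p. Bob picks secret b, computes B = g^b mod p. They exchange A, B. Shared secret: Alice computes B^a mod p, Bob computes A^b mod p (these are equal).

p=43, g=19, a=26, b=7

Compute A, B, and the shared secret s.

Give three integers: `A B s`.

Answer: 13 37 36

Derivation:
A = 19^26 mod 43  (bits of 26 = 11010)
  bit 0 = 1: r = r^2 * 19 mod 43 = 1^2 * 19 = 1*19 = 19
  bit 1 = 1: r = r^2 * 19 mod 43 = 19^2 * 19 = 17*19 = 22
  bit 2 = 0: r = r^2 mod 43 = 22^2 = 11
  bit 3 = 1: r = r^2 * 19 mod 43 = 11^2 * 19 = 35*19 = 20
  bit 4 = 0: r = r^2 mod 43 = 20^2 = 13
  -> A = 13
B = 19^7 mod 43  (bits of 7 = 111)
  bit 0 = 1: r = r^2 * 19 mod 43 = 1^2 * 19 = 1*19 = 19
  bit 1 = 1: r = r^2 * 19 mod 43 = 19^2 * 19 = 17*19 = 22
  bit 2 = 1: r = r^2 * 19 mod 43 = 22^2 * 19 = 11*19 = 37
  -> B = 37
s = B^a = 37^26 mod 43  (bits of 26 = 11010)
  bit 0 = 1: r = r^2 * 37 mod 43 = 1^2 * 37 = 1*37 = 37
  bit 1 = 1: r = r^2 * 37 mod 43 = 37^2 * 37 = 36*37 = 42
  bit 2 = 0: r = r^2 mod 43 = 42^2 = 1
  bit 3 = 1: r = r^2 * 37 mod 43 = 1^2 * 37 = 1*37 = 37
  bit 4 = 0: r = r^2 mod 43 = 37^2 = 36
  -> s = B^a = 36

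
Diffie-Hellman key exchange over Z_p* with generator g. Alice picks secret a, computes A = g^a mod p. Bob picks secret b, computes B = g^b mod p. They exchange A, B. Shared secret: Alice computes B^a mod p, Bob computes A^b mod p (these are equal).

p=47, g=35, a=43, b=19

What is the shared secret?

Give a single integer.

Answer: 23

Derivation:
A = 35^43 mod 47  (bits of 43 = 101011)
  bit 0 = 1: r = r^2 * 35 mod 47 = 1^2 * 35 = 1*35 = 35
  bit 1 = 0: r = r^2 mod 47 = 35^2 = 3
  bit 2 = 1: r = r^2 * 35 mod 47 = 3^2 * 35 = 9*35 = 33
  bit 3 = 0: r = r^2 mod 47 = 33^2 = 8
  bit 4 = 1: r = r^2 * 35 mod 47 = 8^2 * 35 = 17*35 = 31
  bit 5 = 1: r = r^2 * 35 mod 47 = 31^2 * 35 = 21*35 = 30
  -> A = 30
B = 35^19 mod 47  (bits of 19 = 10011)
  bit 0 = 1: r = r^2 * 35 mod 47 = 1^2 * 35 = 1*35 = 35
  bit 1 = 0: r = r^2 mod 47 = 35^2 = 3
  bit 2 = 0: r = r^2 mod 47 = 3^2 = 9
  bit 3 = 1: r = r^2 * 35 mod 47 = 9^2 * 35 = 34*35 = 15
  bit 4 = 1: r = r^2 * 35 mod 47 = 15^2 * 35 = 37*35 = 26
  -> B = 26
s = B^a = 26^43 mod 47  (bits of 43 = 101011)
  bit 0 = 1: r = r^2 * 26 mod 47 = 1^2 * 26 = 1*26 = 26
  bit 1 = 0: r = r^2 mod 47 = 26^2 = 18
  bit 2 = 1: r = r^2 * 26 mod 47 = 18^2 * 26 = 42*26 = 11
  bit 3 = 0: r = r^2 mod 47 = 11^2 = 27
  bit 4 = 1: r = r^2 * 26 mod 47 = 27^2 * 26 = 24*26 = 13
  bit 5 = 1: r = r^2 * 26 mod 47 = 13^2 * 26 = 28*26 = 23
  -> s = B^a = 23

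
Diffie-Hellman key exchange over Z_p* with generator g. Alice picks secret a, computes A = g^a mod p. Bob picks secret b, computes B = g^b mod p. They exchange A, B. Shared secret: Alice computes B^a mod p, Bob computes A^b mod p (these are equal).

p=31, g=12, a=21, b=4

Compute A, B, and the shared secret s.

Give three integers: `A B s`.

Answer: 29 28 16

Derivation:
A = 12^21 mod 31  (bits of 21 = 10101)
  bit 0 = 1: r = r^2 * 12 mod 31 = 1^2 * 12 = 1*12 = 12
  bit 1 = 0: r = r^2 mod 31 = 12^2 = 20
  bit 2 = 1: r = r^2 * 12 mod 31 = 20^2 * 12 = 28*12 = 26
  bit 3 = 0: r = r^2 mod 31 = 26^2 = 25
  bit 4 = 1: r = r^2 * 12 mod 31 = 25^2 * 12 = 5*12 = 29
  -> A = 29
B = 12^4 mod 31  (bits of 4 = 100)
  bit 0 = 1: r = r^2 * 12 mod 31 = 1^2 * 12 = 1*12 = 12
  bit 1 = 0: r = r^2 mod 31 = 12^2 = 20
  bit 2 = 0: r = r^2 mod 31 = 20^2 = 28
  -> B = 28
s = B^a = 28^21 mod 31  (bits of 21 = 10101)
  bit 0 = 1: r = r^2 * 28 mod 31 = 1^2 * 28 = 1*28 = 28
  bit 1 = 0: r = r^2 mod 31 = 28^2 = 9
  bit 2 = 1: r = r^2 * 28 mod 31 = 9^2 * 28 = 19*28 = 5
  bit 3 = 0: r = r^2 mod 31 = 5^2 = 25
  bit 4 = 1: r = r^2 * 28 mod 31 = 25^2 * 28 = 5*28 = 16
  -> s = B^a = 16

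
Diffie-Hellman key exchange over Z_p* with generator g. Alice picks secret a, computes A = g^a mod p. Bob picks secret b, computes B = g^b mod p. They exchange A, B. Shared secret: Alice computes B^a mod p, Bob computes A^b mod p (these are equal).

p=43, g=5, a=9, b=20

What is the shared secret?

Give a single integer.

Answer: 41

Derivation:
A = 5^9 mod 43  (bits of 9 = 1001)
  bit 0 = 1: r = r^2 * 5 mod 43 = 1^2 * 5 = 1*5 = 5
  bit 1 = 0: r = r^2 mod 43 = 5^2 = 25
  bit 2 = 0: r = r^2 mod 43 = 25^2 = 23
  bit 3 = 1: r = r^2 * 5 mod 43 = 23^2 * 5 = 13*5 = 22
  -> A = 22
B = 5^20 mod 43  (bits of 20 = 10100)
  bit 0 = 1: r = r^2 * 5 mod 43 = 1^2 * 5 = 1*5 = 5
  bit 1 = 0: r = r^2 mod 43 = 5^2 = 25
  bit 2 = 1: r = r^2 * 5 mod 43 = 25^2 * 5 = 23*5 = 29
  bit 3 = 0: r = r^2 mod 43 = 29^2 = 24
  bit 4 = 0: r = r^2 mod 43 = 24^2 = 17
  -> B = 17
s = B^a = 17^9 mod 43  (bits of 9 = 1001)
  bit 0 = 1: r = r^2 * 17 mod 43 = 1^2 * 17 = 1*17 = 17
  bit 1 = 0: r = r^2 mod 43 = 17^2 = 31
  bit 2 = 0: r = r^2 mod 43 = 31^2 = 15
  bit 3 = 1: r = r^2 * 17 mod 43 = 15^2 * 17 = 10*17 = 41
  -> s = B^a = 41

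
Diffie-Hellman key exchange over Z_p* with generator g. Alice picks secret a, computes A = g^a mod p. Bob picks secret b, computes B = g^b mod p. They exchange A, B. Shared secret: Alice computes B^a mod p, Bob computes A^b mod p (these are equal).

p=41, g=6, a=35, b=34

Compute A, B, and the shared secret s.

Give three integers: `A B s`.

A = 6^35 mod 41  (bits of 35 = 100011)
  bit 0 = 1: r = r^2 * 6 mod 41 = 1^2 * 6 = 1*6 = 6
  bit 1 = 0: r = r^2 mod 41 = 6^2 = 36
  bit 2 = 0: r = r^2 mod 41 = 36^2 = 25
  bit 3 = 0: r = r^2 mod 41 = 25^2 = 10
  bit 4 = 1: r = r^2 * 6 mod 41 = 10^2 * 6 = 18*6 = 26
  bit 5 = 1: r = r^2 * 6 mod 41 = 26^2 * 6 = 20*6 = 38
  -> A = 38
B = 6^34 mod 41  (bits of 34 = 100010)
  bit 0 = 1: r = r^2 * 6 mod 41 = 1^2 * 6 = 1*6 = 6
  bit 1 = 0: r = r^2 mod 41 = 6^2 = 36
  bit 2 = 0: r = r^2 mod 41 = 36^2 = 25
  bit 3 = 0: r = r^2 mod 41 = 25^2 = 10
  bit 4 = 1: r = r^2 * 6 mod 41 = 10^2 * 6 = 18*6 = 26
  bit 5 = 0: r = r^2 mod 41 = 26^2 = 20
  -> B = 20
s = B^a = 20^35 mod 41  (bits of 35 = 100011)
  bit 0 = 1: r = r^2 * 20 mod 41 = 1^2 * 20 = 1*20 = 20
  bit 1 = 0: r = r^2 mod 41 = 20^2 = 31
  bit 2 = 0: r = r^2 mod 41 = 31^2 = 18
  bit 3 = 0: r = r^2 mod 41 = 18^2 = 37
  bit 4 = 1: r = r^2 * 20 mod 41 = 37^2 * 20 = 16*20 = 33
  bit 5 = 1: r = r^2 * 20 mod 41 = 33^2 * 20 = 23*20 = 9
  -> s = B^a = 9

Answer: 38 20 9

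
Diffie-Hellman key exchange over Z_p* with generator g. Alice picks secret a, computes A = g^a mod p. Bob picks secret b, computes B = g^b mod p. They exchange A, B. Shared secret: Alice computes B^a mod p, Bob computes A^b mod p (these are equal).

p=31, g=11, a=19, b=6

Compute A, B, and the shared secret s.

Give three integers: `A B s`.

A = 11^19 mod 31  (bits of 19 = 10011)
  bit 0 = 1: r = r^2 * 11 mod 31 = 1^2 * 11 = 1*11 = 11
  bit 1 = 0: r = r^2 mod 31 = 11^2 = 28
  bit 2 = 0: r = r^2 mod 31 = 28^2 = 9
  bit 3 = 1: r = r^2 * 11 mod 31 = 9^2 * 11 = 19*11 = 23
  bit 4 = 1: r = r^2 * 11 mod 31 = 23^2 * 11 = 2*11 = 22
  -> A = 22
B = 11^6 mod 31  (bits of 6 = 110)
  bit 0 = 1: r = r^2 * 11 mod 31 = 1^2 * 11 = 1*11 = 11
  bit 1 = 1: r = r^2 * 11 mod 31 = 11^2 * 11 = 28*11 = 29
  bit 2 = 0: r = r^2 mod 31 = 29^2 = 4
  -> B = 4
s = B^a = 4^19 mod 31  (bits of 19 = 10011)
  bit 0 = 1: r = r^2 * 4 mod 31 = 1^2 * 4 = 1*4 = 4
  bit 1 = 0: r = r^2 mod 31 = 4^2 = 16
  bit 2 = 0: r = r^2 mod 31 = 16^2 = 8
  bit 3 = 1: r = r^2 * 4 mod 31 = 8^2 * 4 = 2*4 = 8
  bit 4 = 1: r = r^2 * 4 mod 31 = 8^2 * 4 = 2*4 = 8
  -> s = B^a = 8

Answer: 22 4 8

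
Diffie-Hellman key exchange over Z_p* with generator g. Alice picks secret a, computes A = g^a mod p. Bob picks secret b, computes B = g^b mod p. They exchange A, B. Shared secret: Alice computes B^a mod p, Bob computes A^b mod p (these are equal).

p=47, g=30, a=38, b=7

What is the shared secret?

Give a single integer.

Answer: 42

Derivation:
A = 30^38 mod 47  (bits of 38 = 100110)
  bit 0 = 1: r = r^2 * 30 mod 47 = 1^2 * 30 = 1*30 = 30
  bit 1 = 0: r = r^2 mod 47 = 30^2 = 7
  bit 2 = 0: r = r^2 mod 47 = 7^2 = 2
  bit 3 = 1: r = r^2 * 30 mod 47 = 2^2 * 30 = 4*30 = 26
  bit 4 = 1: r = r^2 * 30 mod 47 = 26^2 * 30 = 18*30 = 23
  bit 5 = 0: r = r^2 mod 47 = 23^2 = 12
  -> A = 12
B = 30^7 mod 47  (bits of 7 = 111)
  bit 0 = 1: r = r^2 * 30 mod 47 = 1^2 * 30 = 1*30 = 30
  bit 1 = 1: r = r^2 * 30 mod 47 = 30^2 * 30 = 7*30 = 22
  bit 2 = 1: r = r^2 * 30 mod 47 = 22^2 * 30 = 14*30 = 44
  -> B = 44
s = B^a = 44^38 mod 47  (bits of 38 = 100110)
  bit 0 = 1: r = r^2 * 44 mod 47 = 1^2 * 44 = 1*44 = 44
  bit 1 = 0: r = r^2 mod 47 = 44^2 = 9
  bit 2 = 0: r = r^2 mod 47 = 9^2 = 34
  bit 3 = 1: r = r^2 * 44 mod 47 = 34^2 * 44 = 28*44 = 10
  bit 4 = 1: r = r^2 * 44 mod 47 = 10^2 * 44 = 6*44 = 29
  bit 5 = 0: r = r^2 mod 47 = 29^2 = 42
  -> s = B^a = 42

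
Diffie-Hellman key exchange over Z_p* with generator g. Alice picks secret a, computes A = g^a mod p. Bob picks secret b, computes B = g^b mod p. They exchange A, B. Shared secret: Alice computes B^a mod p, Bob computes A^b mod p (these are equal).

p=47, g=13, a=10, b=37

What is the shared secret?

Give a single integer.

A = 13^10 mod 47  (bits of 10 = 1010)
  bit 0 = 1: r = r^2 * 13 mod 47 = 1^2 * 13 = 1*13 = 13
  bit 1 = 0: r = r^2 mod 47 = 13^2 = 28
  bit 2 = 1: r = r^2 * 13 mod 47 = 28^2 * 13 = 32*13 = 40
  bit 3 = 0: r = r^2 mod 47 = 40^2 = 2
  -> A = 2
B = 13^37 mod 47  (bits of 37 = 100101)
  bit 0 = 1: r = r^2 * 13 mod 47 = 1^2 * 13 = 1*13 = 13
  bit 1 = 0: r = r^2 mod 47 = 13^2 = 28
  bit 2 = 0: r = r^2 mod 47 = 28^2 = 32
  bit 3 = 1: r = r^2 * 13 mod 47 = 32^2 * 13 = 37*13 = 11
  bit 4 = 0: r = r^2 mod 47 = 11^2 = 27
  bit 5 = 1: r = r^2 * 13 mod 47 = 27^2 * 13 = 24*13 = 30
  -> B = 30
s = B^a = 30^10 mod 47  (bits of 10 = 1010)
  bit 0 = 1: r = r^2 * 30 mod 47 = 1^2 * 30 = 1*30 = 30
  bit 1 = 0: r = r^2 mod 47 = 30^2 = 7
  bit 2 = 1: r = r^2 * 30 mod 47 = 7^2 * 30 = 2*30 = 13
  bit 3 = 0: r = r^2 mod 47 = 13^2 = 28
  -> s = B^a = 28

Answer: 28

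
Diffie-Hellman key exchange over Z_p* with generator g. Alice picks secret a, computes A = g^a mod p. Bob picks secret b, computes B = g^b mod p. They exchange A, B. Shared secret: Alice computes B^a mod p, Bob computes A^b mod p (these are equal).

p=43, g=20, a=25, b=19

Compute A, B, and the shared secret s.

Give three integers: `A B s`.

A = 20^25 mod 43  (bits of 25 = 11001)
  bit 0 = 1: r = r^2 * 20 mod 43 = 1^2 * 20 = 1*20 = 20
  bit 1 = 1: r = r^2 * 20 mod 43 = 20^2 * 20 = 13*20 = 2
  bit 2 = 0: r = r^2 mod 43 = 2^2 = 4
  bit 3 = 0: r = r^2 mod 43 = 4^2 = 16
  bit 4 = 1: r = r^2 * 20 mod 43 = 16^2 * 20 = 41*20 = 3
  -> A = 3
B = 20^19 mod 43  (bits of 19 = 10011)
  bit 0 = 1: r = r^2 * 20 mod 43 = 1^2 * 20 = 1*20 = 20
  bit 1 = 0: r = r^2 mod 43 = 20^2 = 13
  bit 2 = 0: r = r^2 mod 43 = 13^2 = 40
  bit 3 = 1: r = r^2 * 20 mod 43 = 40^2 * 20 = 9*20 = 8
  bit 4 = 1: r = r^2 * 20 mod 43 = 8^2 * 20 = 21*20 = 33
  -> B = 33
s = B^a = 33^25 mod 43  (bits of 25 = 11001)
  bit 0 = 1: r = r^2 * 33 mod 43 = 1^2 * 33 = 1*33 = 33
  bit 1 = 1: r = r^2 * 33 mod 43 = 33^2 * 33 = 14*33 = 32
  bit 2 = 0: r = r^2 mod 43 = 32^2 = 35
  bit 3 = 0: r = r^2 mod 43 = 35^2 = 21
  bit 4 = 1: r = r^2 * 33 mod 43 = 21^2 * 33 = 11*33 = 19
  -> s = B^a = 19

Answer: 3 33 19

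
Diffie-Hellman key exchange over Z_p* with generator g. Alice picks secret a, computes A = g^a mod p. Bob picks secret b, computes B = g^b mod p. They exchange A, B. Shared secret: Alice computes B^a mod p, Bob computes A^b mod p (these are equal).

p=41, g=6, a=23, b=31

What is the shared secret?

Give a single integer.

Answer: 17

Derivation:
A = 6^23 mod 41  (bits of 23 = 10111)
  bit 0 = 1: r = r^2 * 6 mod 41 = 1^2 * 6 = 1*6 = 6
  bit 1 = 0: r = r^2 mod 41 = 6^2 = 36
  bit 2 = 1: r = r^2 * 6 mod 41 = 36^2 * 6 = 25*6 = 27
  bit 3 = 1: r = r^2 * 6 mod 41 = 27^2 * 6 = 32*6 = 28
  bit 4 = 1: r = r^2 * 6 mod 41 = 28^2 * 6 = 5*6 = 30
  -> A = 30
B = 6^31 mod 41  (bits of 31 = 11111)
  bit 0 = 1: r = r^2 * 6 mod 41 = 1^2 * 6 = 1*6 = 6
  bit 1 = 1: r = r^2 * 6 mod 41 = 6^2 * 6 = 36*6 = 11
  bit 2 = 1: r = r^2 * 6 mod 41 = 11^2 * 6 = 39*6 = 29
  bit 3 = 1: r = r^2 * 6 mod 41 = 29^2 * 6 = 21*6 = 3
  bit 4 = 1: r = r^2 * 6 mod 41 = 3^2 * 6 = 9*6 = 13
  -> B = 13
s = B^a = 13^23 mod 41  (bits of 23 = 10111)
  bit 0 = 1: r = r^2 * 13 mod 41 = 1^2 * 13 = 1*13 = 13
  bit 1 = 0: r = r^2 mod 41 = 13^2 = 5
  bit 2 = 1: r = r^2 * 13 mod 41 = 5^2 * 13 = 25*13 = 38
  bit 3 = 1: r = r^2 * 13 mod 41 = 38^2 * 13 = 9*13 = 35
  bit 4 = 1: r = r^2 * 13 mod 41 = 35^2 * 13 = 36*13 = 17
  -> s = B^a = 17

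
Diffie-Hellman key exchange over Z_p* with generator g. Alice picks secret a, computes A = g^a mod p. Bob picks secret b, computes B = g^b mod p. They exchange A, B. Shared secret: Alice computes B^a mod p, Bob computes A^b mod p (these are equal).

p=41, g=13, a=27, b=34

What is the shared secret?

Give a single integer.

A = 13^27 mod 41  (bits of 27 = 11011)
  bit 0 = 1: r = r^2 * 13 mod 41 = 1^2 * 13 = 1*13 = 13
  bit 1 = 1: r = r^2 * 13 mod 41 = 13^2 * 13 = 5*13 = 24
  bit 2 = 0: r = r^2 mod 41 = 24^2 = 2
  bit 3 = 1: r = r^2 * 13 mod 41 = 2^2 * 13 = 4*13 = 11
  bit 4 = 1: r = r^2 * 13 mod 41 = 11^2 * 13 = 39*13 = 15
  -> A = 15
B = 13^34 mod 41  (bits of 34 = 100010)
  bit 0 = 1: r = r^2 * 13 mod 41 = 1^2 * 13 = 1*13 = 13
  bit 1 = 0: r = r^2 mod 41 = 13^2 = 5
  bit 2 = 0: r = r^2 mod 41 = 5^2 = 25
  bit 3 = 0: r = r^2 mod 41 = 25^2 = 10
  bit 4 = 1: r = r^2 * 13 mod 41 = 10^2 * 13 = 18*13 = 29
  bit 5 = 0: r = r^2 mod 41 = 29^2 = 21
  -> B = 21
s = B^a = 21^27 mod 41  (bits of 27 = 11011)
  bit 0 = 1: r = r^2 * 21 mod 41 = 1^2 * 21 = 1*21 = 21
  bit 1 = 1: r = r^2 * 21 mod 41 = 21^2 * 21 = 31*21 = 36
  bit 2 = 0: r = r^2 mod 41 = 36^2 = 25
  bit 3 = 1: r = r^2 * 21 mod 41 = 25^2 * 21 = 10*21 = 5
  bit 4 = 1: r = r^2 * 21 mod 41 = 5^2 * 21 = 25*21 = 33
  -> s = B^a = 33

Answer: 33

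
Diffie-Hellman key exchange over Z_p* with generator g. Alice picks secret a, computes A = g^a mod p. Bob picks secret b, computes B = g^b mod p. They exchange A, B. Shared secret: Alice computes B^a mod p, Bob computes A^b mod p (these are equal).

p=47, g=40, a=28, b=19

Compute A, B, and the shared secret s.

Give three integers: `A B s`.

A = 40^28 mod 47  (bits of 28 = 11100)
  bit 0 = 1: r = r^2 * 40 mod 47 = 1^2 * 40 = 1*40 = 40
  bit 1 = 1: r = r^2 * 40 mod 47 = 40^2 * 40 = 2*40 = 33
  bit 2 = 1: r = r^2 * 40 mod 47 = 33^2 * 40 = 8*40 = 38
  bit 3 = 0: r = r^2 mod 47 = 38^2 = 34
  bit 4 = 0: r = r^2 mod 47 = 34^2 = 28
  -> A = 28
B = 40^19 mod 47  (bits of 19 = 10011)
  bit 0 = 1: r = r^2 * 40 mod 47 = 1^2 * 40 = 1*40 = 40
  bit 1 = 0: r = r^2 mod 47 = 40^2 = 2
  bit 2 = 0: r = r^2 mod 47 = 2^2 = 4
  bit 3 = 1: r = r^2 * 40 mod 47 = 4^2 * 40 = 16*40 = 29
  bit 4 = 1: r = r^2 * 40 mod 47 = 29^2 * 40 = 42*40 = 35
  -> B = 35
s = B^a = 35^28 mod 47  (bits of 28 = 11100)
  bit 0 = 1: r = r^2 * 35 mod 47 = 1^2 * 35 = 1*35 = 35
  bit 1 = 1: r = r^2 * 35 mod 47 = 35^2 * 35 = 3*35 = 11
  bit 2 = 1: r = r^2 * 35 mod 47 = 11^2 * 35 = 27*35 = 5
  bit 3 = 0: r = r^2 mod 47 = 5^2 = 25
  bit 4 = 0: r = r^2 mod 47 = 25^2 = 14
  -> s = B^a = 14

Answer: 28 35 14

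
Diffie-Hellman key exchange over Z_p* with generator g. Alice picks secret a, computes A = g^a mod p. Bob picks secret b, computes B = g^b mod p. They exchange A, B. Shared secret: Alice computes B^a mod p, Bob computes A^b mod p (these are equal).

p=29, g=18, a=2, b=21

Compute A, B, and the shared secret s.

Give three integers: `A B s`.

A = 18^2 mod 29  (bits of 2 = 10)
  bit 0 = 1: r = r^2 * 18 mod 29 = 1^2 * 18 = 1*18 = 18
  bit 1 = 0: r = r^2 mod 29 = 18^2 = 5
  -> A = 5
B = 18^21 mod 29  (bits of 21 = 10101)
  bit 0 = 1: r = r^2 * 18 mod 29 = 1^2 * 18 = 1*18 = 18
  bit 1 = 0: r = r^2 mod 29 = 18^2 = 5
  bit 2 = 1: r = r^2 * 18 mod 29 = 5^2 * 18 = 25*18 = 15
  bit 3 = 0: r = r^2 mod 29 = 15^2 = 22
  bit 4 = 1: r = r^2 * 18 mod 29 = 22^2 * 18 = 20*18 = 12
  -> B = 12
s = B^a = 12^2 mod 29  (bits of 2 = 10)
  bit 0 = 1: r = r^2 * 12 mod 29 = 1^2 * 12 = 1*12 = 12
  bit 1 = 0: r = r^2 mod 29 = 12^2 = 28
  -> s = B^a = 28

Answer: 5 12 28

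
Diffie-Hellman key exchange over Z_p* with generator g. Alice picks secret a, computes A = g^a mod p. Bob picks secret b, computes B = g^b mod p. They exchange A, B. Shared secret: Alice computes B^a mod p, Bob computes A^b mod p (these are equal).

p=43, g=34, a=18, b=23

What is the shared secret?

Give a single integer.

Answer: 11

Derivation:
A = 34^18 mod 43  (bits of 18 = 10010)
  bit 0 = 1: r = r^2 * 34 mod 43 = 1^2 * 34 = 1*34 = 34
  bit 1 = 0: r = r^2 mod 43 = 34^2 = 38
  bit 2 = 0: r = r^2 mod 43 = 38^2 = 25
  bit 3 = 1: r = r^2 * 34 mod 43 = 25^2 * 34 = 23*34 = 8
  bit 4 = 0: r = r^2 mod 43 = 8^2 = 21
  -> A = 21
B = 34^23 mod 43  (bits of 23 = 10111)
  bit 0 = 1: r = r^2 * 34 mod 43 = 1^2 * 34 = 1*34 = 34
  bit 1 = 0: r = r^2 mod 43 = 34^2 = 38
  bit 2 = 1: r = r^2 * 34 mod 43 = 38^2 * 34 = 25*34 = 33
  bit 3 = 1: r = r^2 * 34 mod 43 = 33^2 * 34 = 14*34 = 3
  bit 4 = 1: r = r^2 * 34 mod 43 = 3^2 * 34 = 9*34 = 5
  -> B = 5
s = B^a = 5^18 mod 43  (bits of 18 = 10010)
  bit 0 = 1: r = r^2 * 5 mod 43 = 1^2 * 5 = 1*5 = 5
  bit 1 = 0: r = r^2 mod 43 = 5^2 = 25
  bit 2 = 0: r = r^2 mod 43 = 25^2 = 23
  bit 3 = 1: r = r^2 * 5 mod 43 = 23^2 * 5 = 13*5 = 22
  bit 4 = 0: r = r^2 mod 43 = 22^2 = 11
  -> s = B^a = 11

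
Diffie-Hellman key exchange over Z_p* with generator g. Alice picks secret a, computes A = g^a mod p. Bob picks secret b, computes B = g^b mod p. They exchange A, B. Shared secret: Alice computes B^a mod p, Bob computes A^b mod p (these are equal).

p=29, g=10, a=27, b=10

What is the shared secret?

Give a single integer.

Answer: 5

Derivation:
A = 10^27 mod 29  (bits of 27 = 11011)
  bit 0 = 1: r = r^2 * 10 mod 29 = 1^2 * 10 = 1*10 = 10
  bit 1 = 1: r = r^2 * 10 mod 29 = 10^2 * 10 = 13*10 = 14
  bit 2 = 0: r = r^2 mod 29 = 14^2 = 22
  bit 3 = 1: r = r^2 * 10 mod 29 = 22^2 * 10 = 20*10 = 26
  bit 4 = 1: r = r^2 * 10 mod 29 = 26^2 * 10 = 9*10 = 3
  -> A = 3
B = 10^10 mod 29  (bits of 10 = 1010)
  bit 0 = 1: r = r^2 * 10 mod 29 = 1^2 * 10 = 1*10 = 10
  bit 1 = 0: r = r^2 mod 29 = 10^2 = 13
  bit 2 = 1: r = r^2 * 10 mod 29 = 13^2 * 10 = 24*10 = 8
  bit 3 = 0: r = r^2 mod 29 = 8^2 = 6
  -> B = 6
s = B^a = 6^27 mod 29  (bits of 27 = 11011)
  bit 0 = 1: r = r^2 * 6 mod 29 = 1^2 * 6 = 1*6 = 6
  bit 1 = 1: r = r^2 * 6 mod 29 = 6^2 * 6 = 7*6 = 13
  bit 2 = 0: r = r^2 mod 29 = 13^2 = 24
  bit 3 = 1: r = r^2 * 6 mod 29 = 24^2 * 6 = 25*6 = 5
  bit 4 = 1: r = r^2 * 6 mod 29 = 5^2 * 6 = 25*6 = 5
  -> s = B^a = 5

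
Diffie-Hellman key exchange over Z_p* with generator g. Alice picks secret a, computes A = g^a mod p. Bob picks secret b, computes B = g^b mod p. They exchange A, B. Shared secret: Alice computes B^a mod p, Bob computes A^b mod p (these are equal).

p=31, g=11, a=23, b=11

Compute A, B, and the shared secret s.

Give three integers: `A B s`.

Answer: 12 24 21

Derivation:
A = 11^23 mod 31  (bits of 23 = 10111)
  bit 0 = 1: r = r^2 * 11 mod 31 = 1^2 * 11 = 1*11 = 11
  bit 1 = 0: r = r^2 mod 31 = 11^2 = 28
  bit 2 = 1: r = r^2 * 11 mod 31 = 28^2 * 11 = 9*11 = 6
  bit 3 = 1: r = r^2 * 11 mod 31 = 6^2 * 11 = 5*11 = 24
  bit 4 = 1: r = r^2 * 11 mod 31 = 24^2 * 11 = 18*11 = 12
  -> A = 12
B = 11^11 mod 31  (bits of 11 = 1011)
  bit 0 = 1: r = r^2 * 11 mod 31 = 1^2 * 11 = 1*11 = 11
  bit 1 = 0: r = r^2 mod 31 = 11^2 = 28
  bit 2 = 1: r = r^2 * 11 mod 31 = 28^2 * 11 = 9*11 = 6
  bit 3 = 1: r = r^2 * 11 mod 31 = 6^2 * 11 = 5*11 = 24
  -> B = 24
s = B^a = 24^23 mod 31  (bits of 23 = 10111)
  bit 0 = 1: r = r^2 * 24 mod 31 = 1^2 * 24 = 1*24 = 24
  bit 1 = 0: r = r^2 mod 31 = 24^2 = 18
  bit 2 = 1: r = r^2 * 24 mod 31 = 18^2 * 24 = 14*24 = 26
  bit 3 = 1: r = r^2 * 24 mod 31 = 26^2 * 24 = 25*24 = 11
  bit 4 = 1: r = r^2 * 24 mod 31 = 11^2 * 24 = 28*24 = 21
  -> s = B^a = 21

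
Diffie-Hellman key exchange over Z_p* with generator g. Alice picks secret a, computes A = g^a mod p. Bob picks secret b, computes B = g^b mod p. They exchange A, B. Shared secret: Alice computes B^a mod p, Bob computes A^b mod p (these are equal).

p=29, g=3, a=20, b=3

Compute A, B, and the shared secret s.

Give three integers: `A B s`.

A = 3^20 mod 29  (bits of 20 = 10100)
  bit 0 = 1: r = r^2 * 3 mod 29 = 1^2 * 3 = 1*3 = 3
  bit 1 = 0: r = r^2 mod 29 = 3^2 = 9
  bit 2 = 1: r = r^2 * 3 mod 29 = 9^2 * 3 = 23*3 = 11
  bit 3 = 0: r = r^2 mod 29 = 11^2 = 5
  bit 4 = 0: r = r^2 mod 29 = 5^2 = 25
  -> A = 25
B = 3^3 mod 29  (bits of 3 = 11)
  bit 0 = 1: r = r^2 * 3 mod 29 = 1^2 * 3 = 1*3 = 3
  bit 1 = 1: r = r^2 * 3 mod 29 = 3^2 * 3 = 9*3 = 27
  -> B = 27
s = B^a = 27^20 mod 29  (bits of 20 = 10100)
  bit 0 = 1: r = r^2 * 27 mod 29 = 1^2 * 27 = 1*27 = 27
  bit 1 = 0: r = r^2 mod 29 = 27^2 = 4
  bit 2 = 1: r = r^2 * 27 mod 29 = 4^2 * 27 = 16*27 = 26
  bit 3 = 0: r = r^2 mod 29 = 26^2 = 9
  bit 4 = 0: r = r^2 mod 29 = 9^2 = 23
  -> s = B^a = 23

Answer: 25 27 23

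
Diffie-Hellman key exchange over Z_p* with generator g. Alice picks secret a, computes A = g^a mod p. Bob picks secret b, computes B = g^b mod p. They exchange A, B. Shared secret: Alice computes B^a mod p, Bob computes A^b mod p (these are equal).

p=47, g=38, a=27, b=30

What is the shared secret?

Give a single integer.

A = 38^27 mod 47  (bits of 27 = 11011)
  bit 0 = 1: r = r^2 * 38 mod 47 = 1^2 * 38 = 1*38 = 38
  bit 1 = 1: r = r^2 * 38 mod 47 = 38^2 * 38 = 34*38 = 23
  bit 2 = 0: r = r^2 mod 47 = 23^2 = 12
  bit 3 = 1: r = r^2 * 38 mod 47 = 12^2 * 38 = 3*38 = 20
  bit 4 = 1: r = r^2 * 38 mod 47 = 20^2 * 38 = 24*38 = 19
  -> A = 19
B = 38^30 mod 47  (bits of 30 = 11110)
  bit 0 = 1: r = r^2 * 38 mod 47 = 1^2 * 38 = 1*38 = 38
  bit 1 = 1: r = r^2 * 38 mod 47 = 38^2 * 38 = 34*38 = 23
  bit 2 = 1: r = r^2 * 38 mod 47 = 23^2 * 38 = 12*38 = 33
  bit 3 = 1: r = r^2 * 38 mod 47 = 33^2 * 38 = 8*38 = 22
  bit 4 = 0: r = r^2 mod 47 = 22^2 = 14
  -> B = 14
s = B^a = 14^27 mod 47  (bits of 27 = 11011)
  bit 0 = 1: r = r^2 * 14 mod 47 = 1^2 * 14 = 1*14 = 14
  bit 1 = 1: r = r^2 * 14 mod 47 = 14^2 * 14 = 8*14 = 18
  bit 2 = 0: r = r^2 mod 47 = 18^2 = 42
  bit 3 = 1: r = r^2 * 14 mod 47 = 42^2 * 14 = 25*14 = 21
  bit 4 = 1: r = r^2 * 14 mod 47 = 21^2 * 14 = 18*14 = 17
  -> s = B^a = 17

Answer: 17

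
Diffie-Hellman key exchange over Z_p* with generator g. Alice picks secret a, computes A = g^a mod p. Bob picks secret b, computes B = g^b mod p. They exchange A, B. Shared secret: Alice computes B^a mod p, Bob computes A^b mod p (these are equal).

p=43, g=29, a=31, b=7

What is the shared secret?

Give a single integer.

Answer: 7

Derivation:
A = 29^31 mod 43  (bits of 31 = 11111)
  bit 0 = 1: r = r^2 * 29 mod 43 = 1^2 * 29 = 1*29 = 29
  bit 1 = 1: r = r^2 * 29 mod 43 = 29^2 * 29 = 24*29 = 8
  bit 2 = 1: r = r^2 * 29 mod 43 = 8^2 * 29 = 21*29 = 7
  bit 3 = 1: r = r^2 * 29 mod 43 = 7^2 * 29 = 6*29 = 2
  bit 4 = 1: r = r^2 * 29 mod 43 = 2^2 * 29 = 4*29 = 30
  -> A = 30
B = 29^7 mod 43  (bits of 7 = 111)
  bit 0 = 1: r = r^2 * 29 mod 43 = 1^2 * 29 = 1*29 = 29
  bit 1 = 1: r = r^2 * 29 mod 43 = 29^2 * 29 = 24*29 = 8
  bit 2 = 1: r = r^2 * 29 mod 43 = 8^2 * 29 = 21*29 = 7
  -> B = 7
s = B^a = 7^31 mod 43  (bits of 31 = 11111)
  bit 0 = 1: r = r^2 * 7 mod 43 = 1^2 * 7 = 1*7 = 7
  bit 1 = 1: r = r^2 * 7 mod 43 = 7^2 * 7 = 6*7 = 42
  bit 2 = 1: r = r^2 * 7 mod 43 = 42^2 * 7 = 1*7 = 7
  bit 3 = 1: r = r^2 * 7 mod 43 = 7^2 * 7 = 6*7 = 42
  bit 4 = 1: r = r^2 * 7 mod 43 = 42^2 * 7 = 1*7 = 7
  -> s = B^a = 7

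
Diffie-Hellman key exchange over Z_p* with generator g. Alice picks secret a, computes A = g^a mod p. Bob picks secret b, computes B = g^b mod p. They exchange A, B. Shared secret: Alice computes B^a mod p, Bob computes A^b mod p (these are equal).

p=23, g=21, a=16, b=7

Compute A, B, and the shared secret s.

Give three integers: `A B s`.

Answer: 9 10 4

Derivation:
A = 21^16 mod 23  (bits of 16 = 10000)
  bit 0 = 1: r = r^2 * 21 mod 23 = 1^2 * 21 = 1*21 = 21
  bit 1 = 0: r = r^2 mod 23 = 21^2 = 4
  bit 2 = 0: r = r^2 mod 23 = 4^2 = 16
  bit 3 = 0: r = r^2 mod 23 = 16^2 = 3
  bit 4 = 0: r = r^2 mod 23 = 3^2 = 9
  -> A = 9
B = 21^7 mod 23  (bits of 7 = 111)
  bit 0 = 1: r = r^2 * 21 mod 23 = 1^2 * 21 = 1*21 = 21
  bit 1 = 1: r = r^2 * 21 mod 23 = 21^2 * 21 = 4*21 = 15
  bit 2 = 1: r = r^2 * 21 mod 23 = 15^2 * 21 = 18*21 = 10
  -> B = 10
s = B^a = 10^16 mod 23  (bits of 16 = 10000)
  bit 0 = 1: r = r^2 * 10 mod 23 = 1^2 * 10 = 1*10 = 10
  bit 1 = 0: r = r^2 mod 23 = 10^2 = 8
  bit 2 = 0: r = r^2 mod 23 = 8^2 = 18
  bit 3 = 0: r = r^2 mod 23 = 18^2 = 2
  bit 4 = 0: r = r^2 mod 23 = 2^2 = 4
  -> s = B^a = 4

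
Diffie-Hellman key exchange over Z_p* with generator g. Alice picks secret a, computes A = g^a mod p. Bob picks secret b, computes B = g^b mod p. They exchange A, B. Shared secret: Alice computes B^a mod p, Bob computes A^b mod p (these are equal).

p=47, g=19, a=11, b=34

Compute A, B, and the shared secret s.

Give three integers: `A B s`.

Answer: 29 18 9

Derivation:
A = 19^11 mod 47  (bits of 11 = 1011)
  bit 0 = 1: r = r^2 * 19 mod 47 = 1^2 * 19 = 1*19 = 19
  bit 1 = 0: r = r^2 mod 47 = 19^2 = 32
  bit 2 = 1: r = r^2 * 19 mod 47 = 32^2 * 19 = 37*19 = 45
  bit 3 = 1: r = r^2 * 19 mod 47 = 45^2 * 19 = 4*19 = 29
  -> A = 29
B = 19^34 mod 47  (bits of 34 = 100010)
  bit 0 = 1: r = r^2 * 19 mod 47 = 1^2 * 19 = 1*19 = 19
  bit 1 = 0: r = r^2 mod 47 = 19^2 = 32
  bit 2 = 0: r = r^2 mod 47 = 32^2 = 37
  bit 3 = 0: r = r^2 mod 47 = 37^2 = 6
  bit 4 = 1: r = r^2 * 19 mod 47 = 6^2 * 19 = 36*19 = 26
  bit 5 = 0: r = r^2 mod 47 = 26^2 = 18
  -> B = 18
s = B^a = 18^11 mod 47  (bits of 11 = 1011)
  bit 0 = 1: r = r^2 * 18 mod 47 = 1^2 * 18 = 1*18 = 18
  bit 1 = 0: r = r^2 mod 47 = 18^2 = 42
  bit 2 = 1: r = r^2 * 18 mod 47 = 42^2 * 18 = 25*18 = 27
  bit 3 = 1: r = r^2 * 18 mod 47 = 27^2 * 18 = 24*18 = 9
  -> s = B^a = 9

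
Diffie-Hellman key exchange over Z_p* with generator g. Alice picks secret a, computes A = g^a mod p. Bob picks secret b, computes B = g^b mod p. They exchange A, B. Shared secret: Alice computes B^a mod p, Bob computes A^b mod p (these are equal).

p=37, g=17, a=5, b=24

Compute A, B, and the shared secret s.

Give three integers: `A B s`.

A = 17^5 mod 37  (bits of 5 = 101)
  bit 0 = 1: r = r^2 * 17 mod 37 = 1^2 * 17 = 1*17 = 17
  bit 1 = 0: r = r^2 mod 37 = 17^2 = 30
  bit 2 = 1: r = r^2 * 17 mod 37 = 30^2 * 17 = 12*17 = 19
  -> A = 19
B = 17^24 mod 37  (bits of 24 = 11000)
  bit 0 = 1: r = r^2 * 17 mod 37 = 1^2 * 17 = 1*17 = 17
  bit 1 = 1: r = r^2 * 17 mod 37 = 17^2 * 17 = 30*17 = 29
  bit 2 = 0: r = r^2 mod 37 = 29^2 = 27
  bit 3 = 0: r = r^2 mod 37 = 27^2 = 26
  bit 4 = 0: r = r^2 mod 37 = 26^2 = 10
  -> B = 10
s = B^a = 10^5 mod 37  (bits of 5 = 101)
  bit 0 = 1: r = r^2 * 10 mod 37 = 1^2 * 10 = 1*10 = 10
  bit 1 = 0: r = r^2 mod 37 = 10^2 = 26
  bit 2 = 1: r = r^2 * 10 mod 37 = 26^2 * 10 = 10*10 = 26
  -> s = B^a = 26

Answer: 19 10 26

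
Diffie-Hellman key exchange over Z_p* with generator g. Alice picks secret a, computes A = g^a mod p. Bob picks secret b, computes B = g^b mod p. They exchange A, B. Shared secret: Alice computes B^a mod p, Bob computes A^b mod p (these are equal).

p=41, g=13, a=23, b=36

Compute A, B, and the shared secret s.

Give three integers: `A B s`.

Answer: 17 23 31

Derivation:
A = 13^23 mod 41  (bits of 23 = 10111)
  bit 0 = 1: r = r^2 * 13 mod 41 = 1^2 * 13 = 1*13 = 13
  bit 1 = 0: r = r^2 mod 41 = 13^2 = 5
  bit 2 = 1: r = r^2 * 13 mod 41 = 5^2 * 13 = 25*13 = 38
  bit 3 = 1: r = r^2 * 13 mod 41 = 38^2 * 13 = 9*13 = 35
  bit 4 = 1: r = r^2 * 13 mod 41 = 35^2 * 13 = 36*13 = 17
  -> A = 17
B = 13^36 mod 41  (bits of 36 = 100100)
  bit 0 = 1: r = r^2 * 13 mod 41 = 1^2 * 13 = 1*13 = 13
  bit 1 = 0: r = r^2 mod 41 = 13^2 = 5
  bit 2 = 0: r = r^2 mod 41 = 5^2 = 25
  bit 3 = 1: r = r^2 * 13 mod 41 = 25^2 * 13 = 10*13 = 7
  bit 4 = 0: r = r^2 mod 41 = 7^2 = 8
  bit 5 = 0: r = r^2 mod 41 = 8^2 = 23
  -> B = 23
s = B^a = 23^23 mod 41  (bits of 23 = 10111)
  bit 0 = 1: r = r^2 * 23 mod 41 = 1^2 * 23 = 1*23 = 23
  bit 1 = 0: r = r^2 mod 41 = 23^2 = 37
  bit 2 = 1: r = r^2 * 23 mod 41 = 37^2 * 23 = 16*23 = 40
  bit 3 = 1: r = r^2 * 23 mod 41 = 40^2 * 23 = 1*23 = 23
  bit 4 = 1: r = r^2 * 23 mod 41 = 23^2 * 23 = 37*23 = 31
  -> s = B^a = 31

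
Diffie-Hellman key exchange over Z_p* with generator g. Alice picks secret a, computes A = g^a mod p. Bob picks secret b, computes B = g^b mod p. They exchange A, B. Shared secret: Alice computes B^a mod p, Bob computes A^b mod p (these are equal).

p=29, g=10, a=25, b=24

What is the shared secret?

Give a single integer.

Answer: 20

Derivation:
A = 10^25 mod 29  (bits of 25 = 11001)
  bit 0 = 1: r = r^2 * 10 mod 29 = 1^2 * 10 = 1*10 = 10
  bit 1 = 1: r = r^2 * 10 mod 29 = 10^2 * 10 = 13*10 = 14
  bit 2 = 0: r = r^2 mod 29 = 14^2 = 22
  bit 3 = 0: r = r^2 mod 29 = 22^2 = 20
  bit 4 = 1: r = r^2 * 10 mod 29 = 20^2 * 10 = 23*10 = 27
  -> A = 27
B = 10^24 mod 29  (bits of 24 = 11000)
  bit 0 = 1: r = r^2 * 10 mod 29 = 1^2 * 10 = 1*10 = 10
  bit 1 = 1: r = r^2 * 10 mod 29 = 10^2 * 10 = 13*10 = 14
  bit 2 = 0: r = r^2 mod 29 = 14^2 = 22
  bit 3 = 0: r = r^2 mod 29 = 22^2 = 20
  bit 4 = 0: r = r^2 mod 29 = 20^2 = 23
  -> B = 23
s = B^a = 23^25 mod 29  (bits of 25 = 11001)
  bit 0 = 1: r = r^2 * 23 mod 29 = 1^2 * 23 = 1*23 = 23
  bit 1 = 1: r = r^2 * 23 mod 29 = 23^2 * 23 = 7*23 = 16
  bit 2 = 0: r = r^2 mod 29 = 16^2 = 24
  bit 3 = 0: r = r^2 mod 29 = 24^2 = 25
  bit 4 = 1: r = r^2 * 23 mod 29 = 25^2 * 23 = 16*23 = 20
  -> s = B^a = 20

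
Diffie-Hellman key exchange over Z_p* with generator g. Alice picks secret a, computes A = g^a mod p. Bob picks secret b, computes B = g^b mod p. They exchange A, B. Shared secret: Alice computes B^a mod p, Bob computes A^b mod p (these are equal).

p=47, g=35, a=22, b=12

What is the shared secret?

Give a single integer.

A = 35^22 mod 47  (bits of 22 = 10110)
  bit 0 = 1: r = r^2 * 35 mod 47 = 1^2 * 35 = 1*35 = 35
  bit 1 = 0: r = r^2 mod 47 = 35^2 = 3
  bit 2 = 1: r = r^2 * 35 mod 47 = 3^2 * 35 = 9*35 = 33
  bit 3 = 1: r = r^2 * 35 mod 47 = 33^2 * 35 = 8*35 = 45
  bit 4 = 0: r = r^2 mod 47 = 45^2 = 4
  -> A = 4
B = 35^12 mod 47  (bits of 12 = 1100)
  bit 0 = 1: r = r^2 * 35 mod 47 = 1^2 * 35 = 1*35 = 35
  bit 1 = 1: r = r^2 * 35 mod 47 = 35^2 * 35 = 3*35 = 11
  bit 2 = 0: r = r^2 mod 47 = 11^2 = 27
  bit 3 = 0: r = r^2 mod 47 = 27^2 = 24
  -> B = 24
s = B^a = 24^22 mod 47  (bits of 22 = 10110)
  bit 0 = 1: r = r^2 * 24 mod 47 = 1^2 * 24 = 1*24 = 24
  bit 1 = 0: r = r^2 mod 47 = 24^2 = 12
  bit 2 = 1: r = r^2 * 24 mod 47 = 12^2 * 24 = 3*24 = 25
  bit 3 = 1: r = r^2 * 24 mod 47 = 25^2 * 24 = 14*24 = 7
  bit 4 = 0: r = r^2 mod 47 = 7^2 = 2
  -> s = B^a = 2

Answer: 2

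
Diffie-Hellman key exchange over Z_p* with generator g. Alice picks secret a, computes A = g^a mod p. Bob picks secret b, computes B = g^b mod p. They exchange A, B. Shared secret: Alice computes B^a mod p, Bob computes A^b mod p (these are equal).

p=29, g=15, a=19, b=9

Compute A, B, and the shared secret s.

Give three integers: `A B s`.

A = 15^19 mod 29  (bits of 19 = 10011)
  bit 0 = 1: r = r^2 * 15 mod 29 = 1^2 * 15 = 1*15 = 15
  bit 1 = 0: r = r^2 mod 29 = 15^2 = 22
  bit 2 = 0: r = r^2 mod 29 = 22^2 = 20
  bit 3 = 1: r = r^2 * 15 mod 29 = 20^2 * 15 = 23*15 = 26
  bit 4 = 1: r = r^2 * 15 mod 29 = 26^2 * 15 = 9*15 = 19
  -> A = 19
B = 15^9 mod 29  (bits of 9 = 1001)
  bit 0 = 1: r = r^2 * 15 mod 29 = 1^2 * 15 = 1*15 = 15
  bit 1 = 0: r = r^2 mod 29 = 15^2 = 22
  bit 2 = 0: r = r^2 mod 29 = 22^2 = 20
  bit 3 = 1: r = r^2 * 15 mod 29 = 20^2 * 15 = 23*15 = 26
  -> B = 26
s = B^a = 26^19 mod 29  (bits of 19 = 10011)
  bit 0 = 1: r = r^2 * 26 mod 29 = 1^2 * 26 = 1*26 = 26
  bit 1 = 0: r = r^2 mod 29 = 26^2 = 9
  bit 2 = 0: r = r^2 mod 29 = 9^2 = 23
  bit 3 = 1: r = r^2 * 26 mod 29 = 23^2 * 26 = 7*26 = 8
  bit 4 = 1: r = r^2 * 26 mod 29 = 8^2 * 26 = 6*26 = 11
  -> s = B^a = 11

Answer: 19 26 11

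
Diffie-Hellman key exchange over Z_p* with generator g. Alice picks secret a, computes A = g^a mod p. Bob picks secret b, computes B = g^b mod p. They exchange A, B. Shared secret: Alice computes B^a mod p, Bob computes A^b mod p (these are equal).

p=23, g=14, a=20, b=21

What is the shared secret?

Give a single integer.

A = 14^20 mod 23  (bits of 20 = 10100)
  bit 0 = 1: r = r^2 * 14 mod 23 = 1^2 * 14 = 1*14 = 14
  bit 1 = 0: r = r^2 mod 23 = 14^2 = 12
  bit 2 = 1: r = r^2 * 14 mod 23 = 12^2 * 14 = 6*14 = 15
  bit 3 = 0: r = r^2 mod 23 = 15^2 = 18
  bit 4 = 0: r = r^2 mod 23 = 18^2 = 2
  -> A = 2
B = 14^21 mod 23  (bits of 21 = 10101)
  bit 0 = 1: r = r^2 * 14 mod 23 = 1^2 * 14 = 1*14 = 14
  bit 1 = 0: r = r^2 mod 23 = 14^2 = 12
  bit 2 = 1: r = r^2 * 14 mod 23 = 12^2 * 14 = 6*14 = 15
  bit 3 = 0: r = r^2 mod 23 = 15^2 = 18
  bit 4 = 1: r = r^2 * 14 mod 23 = 18^2 * 14 = 2*14 = 5
  -> B = 5
s = B^a = 5^20 mod 23  (bits of 20 = 10100)
  bit 0 = 1: r = r^2 * 5 mod 23 = 1^2 * 5 = 1*5 = 5
  bit 1 = 0: r = r^2 mod 23 = 5^2 = 2
  bit 2 = 1: r = r^2 * 5 mod 23 = 2^2 * 5 = 4*5 = 20
  bit 3 = 0: r = r^2 mod 23 = 20^2 = 9
  bit 4 = 0: r = r^2 mod 23 = 9^2 = 12
  -> s = B^a = 12

Answer: 12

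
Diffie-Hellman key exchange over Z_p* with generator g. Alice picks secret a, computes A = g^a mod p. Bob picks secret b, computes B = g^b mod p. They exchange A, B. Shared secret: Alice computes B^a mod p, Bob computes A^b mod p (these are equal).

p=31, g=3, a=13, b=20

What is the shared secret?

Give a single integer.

A = 3^13 mod 31  (bits of 13 = 1101)
  bit 0 = 1: r = r^2 * 3 mod 31 = 1^2 * 3 = 1*3 = 3
  bit 1 = 1: r = r^2 * 3 mod 31 = 3^2 * 3 = 9*3 = 27
  bit 2 = 0: r = r^2 mod 31 = 27^2 = 16
  bit 3 = 1: r = r^2 * 3 mod 31 = 16^2 * 3 = 8*3 = 24
  -> A = 24
B = 3^20 mod 31  (bits of 20 = 10100)
  bit 0 = 1: r = r^2 * 3 mod 31 = 1^2 * 3 = 1*3 = 3
  bit 1 = 0: r = r^2 mod 31 = 3^2 = 9
  bit 2 = 1: r = r^2 * 3 mod 31 = 9^2 * 3 = 19*3 = 26
  bit 3 = 0: r = r^2 mod 31 = 26^2 = 25
  bit 4 = 0: r = r^2 mod 31 = 25^2 = 5
  -> B = 5
s = B^a = 5^13 mod 31  (bits of 13 = 1101)
  bit 0 = 1: r = r^2 * 5 mod 31 = 1^2 * 5 = 1*5 = 5
  bit 1 = 1: r = r^2 * 5 mod 31 = 5^2 * 5 = 25*5 = 1
  bit 2 = 0: r = r^2 mod 31 = 1^2 = 1
  bit 3 = 1: r = r^2 * 5 mod 31 = 1^2 * 5 = 1*5 = 5
  -> s = B^a = 5

Answer: 5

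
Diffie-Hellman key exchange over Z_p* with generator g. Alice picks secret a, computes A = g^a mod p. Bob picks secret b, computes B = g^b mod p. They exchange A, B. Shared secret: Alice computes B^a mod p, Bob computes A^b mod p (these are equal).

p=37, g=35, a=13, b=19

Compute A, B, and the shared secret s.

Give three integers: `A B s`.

Answer: 22 2 15

Derivation:
A = 35^13 mod 37  (bits of 13 = 1101)
  bit 0 = 1: r = r^2 * 35 mod 37 = 1^2 * 35 = 1*35 = 35
  bit 1 = 1: r = r^2 * 35 mod 37 = 35^2 * 35 = 4*35 = 29
  bit 2 = 0: r = r^2 mod 37 = 29^2 = 27
  bit 3 = 1: r = r^2 * 35 mod 37 = 27^2 * 35 = 26*35 = 22
  -> A = 22
B = 35^19 mod 37  (bits of 19 = 10011)
  bit 0 = 1: r = r^2 * 35 mod 37 = 1^2 * 35 = 1*35 = 35
  bit 1 = 0: r = r^2 mod 37 = 35^2 = 4
  bit 2 = 0: r = r^2 mod 37 = 4^2 = 16
  bit 3 = 1: r = r^2 * 35 mod 37 = 16^2 * 35 = 34*35 = 6
  bit 4 = 1: r = r^2 * 35 mod 37 = 6^2 * 35 = 36*35 = 2
  -> B = 2
s = B^a = 2^13 mod 37  (bits of 13 = 1101)
  bit 0 = 1: r = r^2 * 2 mod 37 = 1^2 * 2 = 1*2 = 2
  bit 1 = 1: r = r^2 * 2 mod 37 = 2^2 * 2 = 4*2 = 8
  bit 2 = 0: r = r^2 mod 37 = 8^2 = 27
  bit 3 = 1: r = r^2 * 2 mod 37 = 27^2 * 2 = 26*2 = 15
  -> s = B^a = 15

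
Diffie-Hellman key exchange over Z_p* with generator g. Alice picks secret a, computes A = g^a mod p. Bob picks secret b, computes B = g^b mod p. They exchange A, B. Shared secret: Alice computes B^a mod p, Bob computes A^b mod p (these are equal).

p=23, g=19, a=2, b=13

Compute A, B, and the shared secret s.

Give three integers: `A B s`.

Answer: 16 7 3

Derivation:
A = 19^2 mod 23  (bits of 2 = 10)
  bit 0 = 1: r = r^2 * 19 mod 23 = 1^2 * 19 = 1*19 = 19
  bit 1 = 0: r = r^2 mod 23 = 19^2 = 16
  -> A = 16
B = 19^13 mod 23  (bits of 13 = 1101)
  bit 0 = 1: r = r^2 * 19 mod 23 = 1^2 * 19 = 1*19 = 19
  bit 1 = 1: r = r^2 * 19 mod 23 = 19^2 * 19 = 16*19 = 5
  bit 2 = 0: r = r^2 mod 23 = 5^2 = 2
  bit 3 = 1: r = r^2 * 19 mod 23 = 2^2 * 19 = 4*19 = 7
  -> B = 7
s = B^a = 7^2 mod 23  (bits of 2 = 10)
  bit 0 = 1: r = r^2 * 7 mod 23 = 1^2 * 7 = 1*7 = 7
  bit 1 = 0: r = r^2 mod 23 = 7^2 = 3
  -> s = B^a = 3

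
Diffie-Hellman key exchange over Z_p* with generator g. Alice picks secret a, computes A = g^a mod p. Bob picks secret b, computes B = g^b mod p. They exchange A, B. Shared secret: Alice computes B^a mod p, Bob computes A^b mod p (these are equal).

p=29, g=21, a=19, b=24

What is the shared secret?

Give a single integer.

A = 21^19 mod 29  (bits of 19 = 10011)
  bit 0 = 1: r = r^2 * 21 mod 29 = 1^2 * 21 = 1*21 = 21
  bit 1 = 0: r = r^2 mod 29 = 21^2 = 6
  bit 2 = 0: r = r^2 mod 29 = 6^2 = 7
  bit 3 = 1: r = r^2 * 21 mod 29 = 7^2 * 21 = 20*21 = 14
  bit 4 = 1: r = r^2 * 21 mod 29 = 14^2 * 21 = 22*21 = 27
  -> A = 27
B = 21^24 mod 29  (bits of 24 = 11000)
  bit 0 = 1: r = r^2 * 21 mod 29 = 1^2 * 21 = 1*21 = 21
  bit 1 = 1: r = r^2 * 21 mod 29 = 21^2 * 21 = 6*21 = 10
  bit 2 = 0: r = r^2 mod 29 = 10^2 = 13
  bit 3 = 0: r = r^2 mod 29 = 13^2 = 24
  bit 4 = 0: r = r^2 mod 29 = 24^2 = 25
  -> B = 25
s = B^a = 25^19 mod 29  (bits of 19 = 10011)
  bit 0 = 1: r = r^2 * 25 mod 29 = 1^2 * 25 = 1*25 = 25
  bit 1 = 0: r = r^2 mod 29 = 25^2 = 16
  bit 2 = 0: r = r^2 mod 29 = 16^2 = 24
  bit 3 = 1: r = r^2 * 25 mod 29 = 24^2 * 25 = 25*25 = 16
  bit 4 = 1: r = r^2 * 25 mod 29 = 16^2 * 25 = 24*25 = 20
  -> s = B^a = 20

Answer: 20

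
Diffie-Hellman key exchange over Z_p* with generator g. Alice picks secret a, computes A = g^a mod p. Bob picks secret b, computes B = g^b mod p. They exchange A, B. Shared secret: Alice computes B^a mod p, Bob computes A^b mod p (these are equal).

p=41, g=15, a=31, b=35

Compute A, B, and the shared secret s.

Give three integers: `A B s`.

Answer: 12 3 14

Derivation:
A = 15^31 mod 41  (bits of 31 = 11111)
  bit 0 = 1: r = r^2 * 15 mod 41 = 1^2 * 15 = 1*15 = 15
  bit 1 = 1: r = r^2 * 15 mod 41 = 15^2 * 15 = 20*15 = 13
  bit 2 = 1: r = r^2 * 15 mod 41 = 13^2 * 15 = 5*15 = 34
  bit 3 = 1: r = r^2 * 15 mod 41 = 34^2 * 15 = 8*15 = 38
  bit 4 = 1: r = r^2 * 15 mod 41 = 38^2 * 15 = 9*15 = 12
  -> A = 12
B = 15^35 mod 41  (bits of 35 = 100011)
  bit 0 = 1: r = r^2 * 15 mod 41 = 1^2 * 15 = 1*15 = 15
  bit 1 = 0: r = r^2 mod 41 = 15^2 = 20
  bit 2 = 0: r = r^2 mod 41 = 20^2 = 31
  bit 3 = 0: r = r^2 mod 41 = 31^2 = 18
  bit 4 = 1: r = r^2 * 15 mod 41 = 18^2 * 15 = 37*15 = 22
  bit 5 = 1: r = r^2 * 15 mod 41 = 22^2 * 15 = 33*15 = 3
  -> B = 3
s = B^a = 3^31 mod 41  (bits of 31 = 11111)
  bit 0 = 1: r = r^2 * 3 mod 41 = 1^2 * 3 = 1*3 = 3
  bit 1 = 1: r = r^2 * 3 mod 41 = 3^2 * 3 = 9*3 = 27
  bit 2 = 1: r = r^2 * 3 mod 41 = 27^2 * 3 = 32*3 = 14
  bit 3 = 1: r = r^2 * 3 mod 41 = 14^2 * 3 = 32*3 = 14
  bit 4 = 1: r = r^2 * 3 mod 41 = 14^2 * 3 = 32*3 = 14
  -> s = B^a = 14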